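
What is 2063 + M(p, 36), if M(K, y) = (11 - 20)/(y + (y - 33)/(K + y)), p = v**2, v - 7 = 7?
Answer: 5744759/2785 ≈ 2062.8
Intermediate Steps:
v = 14 (v = 7 + 7 = 14)
p = 196 (p = 14**2 = 196)
M(K, y) = -9/(y + (-33 + y)/(K + y))
2063 + M(p, 36) = 2063 + 9*(-1*196 - 1*36)/(-33 + 36 + 36**2 + 196*36) = 2063 + 9*(-196 - 36)/(-33 + 36 + 1296 + 7056) = 2063 + 9*(-232)/8355 = 2063 + 9*(1/8355)*(-232) = 2063 - 696/2785 = 5744759/2785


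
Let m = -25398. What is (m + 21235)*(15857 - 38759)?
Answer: 95341026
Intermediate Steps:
(m + 21235)*(15857 - 38759) = (-25398 + 21235)*(15857 - 38759) = -4163*(-22902) = 95341026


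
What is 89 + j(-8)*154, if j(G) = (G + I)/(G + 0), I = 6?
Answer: 255/2 ≈ 127.50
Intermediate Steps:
j(G) = (6 + G)/G (j(G) = (G + 6)/(G + 0) = (6 + G)/G)
89 + j(-8)*154 = 89 + ((6 - 8)/(-8))*154 = 89 - 1/8*(-2)*154 = 89 + (1/4)*154 = 89 + 77/2 = 255/2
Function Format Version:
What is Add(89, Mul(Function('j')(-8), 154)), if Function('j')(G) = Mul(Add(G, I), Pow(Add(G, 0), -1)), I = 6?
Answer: Rational(255, 2) ≈ 127.50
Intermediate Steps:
Function('j')(G) = Mul(Pow(G, -1), Add(6, G)) (Function('j')(G) = Mul(Add(G, 6), Pow(Add(G, 0), -1)) = Mul(Add(6, G), Pow(G, -1)) = Mul(Pow(G, -1), Add(6, G)))
Add(89, Mul(Function('j')(-8), 154)) = Add(89, Mul(Mul(Pow(-8, -1), Add(6, -8)), 154)) = Add(89, Mul(Mul(Rational(-1, 8), -2), 154)) = Add(89, Mul(Rational(1, 4), 154)) = Add(89, Rational(77, 2)) = Rational(255, 2)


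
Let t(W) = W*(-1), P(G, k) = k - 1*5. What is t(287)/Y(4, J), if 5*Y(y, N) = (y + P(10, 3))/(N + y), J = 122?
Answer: -90405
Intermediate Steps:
P(G, k) = -5 + k (P(G, k) = k - 5 = -5 + k)
t(W) = -W
Y(y, N) = (-2 + y)/(5*(N + y)) (Y(y, N) = ((y + (-5 + 3))/(N + y))/5 = ((y - 2)/(N + y))/5 = ((-2 + y)/(N + y))/5 = (-2 + y)/(5*(N + y)))
t(287)/Y(4, J) = (-1*287)/(((-2 + 4)/(5*(122 + 4)))) = -287/((⅕)*2/126) = -287/((⅕)*(1/126)*2) = -287/1/315 = -287*315 = -90405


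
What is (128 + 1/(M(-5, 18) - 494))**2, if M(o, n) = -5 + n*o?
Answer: 5683802881/346921 ≈ 16384.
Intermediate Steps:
(128 + 1/(M(-5, 18) - 494))**2 = (128 + 1/((-5 + 18*(-5)) - 494))**2 = (128 + 1/((-5 - 90) - 494))**2 = (128 + 1/(-95 - 494))**2 = (128 + 1/(-589))**2 = (128 - 1/589)**2 = (75391/589)**2 = 5683802881/346921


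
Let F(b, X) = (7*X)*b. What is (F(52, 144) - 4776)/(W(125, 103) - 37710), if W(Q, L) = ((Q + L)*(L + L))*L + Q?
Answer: 47640/4800119 ≈ 0.0099248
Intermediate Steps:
F(b, X) = 7*X*b
W(Q, L) = Q + 2*L**2*(L + Q) (W(Q, L) = ((L + Q)*(2*L))*L + Q = (2*L*(L + Q))*L + Q = 2*L**2*(L + Q) + Q = Q + 2*L**2*(L + Q))
(F(52, 144) - 4776)/(W(125, 103) - 37710) = (7*144*52 - 4776)/((125 + 2*103**3 + 2*125*103**2) - 37710) = (52416 - 4776)/((125 + 2*1092727 + 2*125*10609) - 37710) = 47640/((125 + 2185454 + 2652250) - 37710) = 47640/(4837829 - 37710) = 47640/4800119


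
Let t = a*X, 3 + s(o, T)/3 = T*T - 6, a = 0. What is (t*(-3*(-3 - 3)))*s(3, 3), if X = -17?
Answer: 0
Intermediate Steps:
s(o, T) = -27 + 3*T² (s(o, T) = -9 + 3*(T*T - 6) = -9 + 3*(T² - 6) = -9 + 3*(-6 + T²) = -9 + (-18 + 3*T²) = -27 + 3*T²)
t = 0 (t = 0*(-17) = 0)
(t*(-3*(-3 - 3)))*s(3, 3) = (0*(-3*(-3 - 3)))*(-27 + 3*3²) = (0*(-3*(-6)))*(-27 + 3*9) = (0*18)*(-27 + 27) = 0*0 = 0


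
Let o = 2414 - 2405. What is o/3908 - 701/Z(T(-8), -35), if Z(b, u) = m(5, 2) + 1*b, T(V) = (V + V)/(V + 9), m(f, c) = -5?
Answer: 2739697/82068 ≈ 33.383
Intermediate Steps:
T(V) = 2*V/(9 + V) (T(V) = (2*V)/(9 + V) = 2*V/(9 + V))
Z(b, u) = -5 + b (Z(b, u) = -5 + 1*b = -5 + b)
o = 9
o/3908 - 701/Z(T(-8), -35) = 9/3908 - 701/(-5 + 2*(-8)/(9 - 8)) = 9*(1/3908) - 701/(-5 + 2*(-8)/1) = 9/3908 - 701/(-5 + 2*(-8)*1) = 9/3908 - 701/(-5 - 16) = 9/3908 - 701/(-21) = 9/3908 - 701*(-1/21) = 9/3908 + 701/21 = 2739697/82068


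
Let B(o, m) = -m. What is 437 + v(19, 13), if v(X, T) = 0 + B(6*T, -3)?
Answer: 440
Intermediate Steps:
v(X, T) = 3 (v(X, T) = 0 - 1*(-3) = 0 + 3 = 3)
437 + v(19, 13) = 437 + 3 = 440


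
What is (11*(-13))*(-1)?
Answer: 143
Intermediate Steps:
(11*(-13))*(-1) = -143*(-1) = 143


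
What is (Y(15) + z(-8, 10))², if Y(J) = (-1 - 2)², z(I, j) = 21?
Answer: 900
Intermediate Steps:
Y(J) = 9 (Y(J) = (-3)² = 9)
(Y(15) + z(-8, 10))² = (9 + 21)² = 30² = 900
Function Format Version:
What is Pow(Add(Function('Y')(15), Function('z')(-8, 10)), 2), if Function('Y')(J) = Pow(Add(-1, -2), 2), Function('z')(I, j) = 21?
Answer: 900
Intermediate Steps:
Function('Y')(J) = 9 (Function('Y')(J) = Pow(-3, 2) = 9)
Pow(Add(Function('Y')(15), Function('z')(-8, 10)), 2) = Pow(Add(9, 21), 2) = Pow(30, 2) = 900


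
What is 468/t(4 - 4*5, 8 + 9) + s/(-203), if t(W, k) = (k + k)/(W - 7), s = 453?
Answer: -1100247/3451 ≈ -318.82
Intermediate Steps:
t(W, k) = 2*k/(-7 + W) (t(W, k) = (2*k)/(-7 + W) = 2*k/(-7 + W))
468/t(4 - 4*5, 8 + 9) + s/(-203) = 468/((2*(8 + 9)/(-7 + (4 - 4*5)))) + 453/(-203) = 468/((2*17/(-7 + (4 - 20)))) + 453*(-1/203) = 468/((2*17/(-7 - 16))) - 453/203 = 468/((2*17/(-23))) - 453/203 = 468/((2*17*(-1/23))) - 453/203 = 468/(-34/23) - 453/203 = 468*(-23/34) - 453/203 = -5382/17 - 453/203 = -1100247/3451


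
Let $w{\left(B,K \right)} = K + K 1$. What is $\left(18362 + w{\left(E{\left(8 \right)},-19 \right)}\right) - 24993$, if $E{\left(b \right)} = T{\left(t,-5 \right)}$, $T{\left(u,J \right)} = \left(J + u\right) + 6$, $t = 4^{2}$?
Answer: $-6669$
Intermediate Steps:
$t = 16$
$T{\left(u,J \right)} = 6 + J + u$
$E{\left(b \right)} = 17$ ($E{\left(b \right)} = 6 - 5 + 16 = 17$)
$w{\left(B,K \right)} = 2 K$ ($w{\left(B,K \right)} = K + K = 2 K$)
$\left(18362 + w{\left(E{\left(8 \right)},-19 \right)}\right) - 24993 = \left(18362 + 2 \left(-19\right)\right) - 24993 = \left(18362 - 38\right) - 24993 = 18324 - 24993 = -6669$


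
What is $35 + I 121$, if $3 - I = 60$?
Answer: $-6862$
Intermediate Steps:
$I = -57$ ($I = 3 - 60 = -57$)
$35 + I 121 = 35 - 6897 = -6862$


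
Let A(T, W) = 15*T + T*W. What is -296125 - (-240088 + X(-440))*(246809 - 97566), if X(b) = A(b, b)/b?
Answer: 35894585534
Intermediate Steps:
X(b) = 15 + b (X(b) = (b*(15 + b))/b = 15 + b)
-296125 - (-240088 + X(-440))*(246809 - 97566) = -296125 - (-240088 + (15 - 440))*(246809 - 97566) = -296125 - (-240088 - 425)*149243 = -296125 - (-240513)*149243 = -296125 - 1*(-35894881659) = -296125 + 35894881659 = 35894585534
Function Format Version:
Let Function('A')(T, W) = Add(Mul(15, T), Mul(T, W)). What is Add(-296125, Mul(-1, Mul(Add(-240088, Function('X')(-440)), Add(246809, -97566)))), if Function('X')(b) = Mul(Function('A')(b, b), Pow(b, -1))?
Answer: 35894585534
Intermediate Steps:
Function('X')(b) = Add(15, b) (Function('X')(b) = Mul(Mul(b, Add(15, b)), Pow(b, -1)) = Add(15, b))
Add(-296125, Mul(-1, Mul(Add(-240088, Function('X')(-440)), Add(246809, -97566)))) = Add(-296125, Mul(-1, Mul(Add(-240088, Add(15, -440)), Add(246809, -97566)))) = Add(-296125, Mul(-1, Mul(Add(-240088, -425), 149243))) = Add(-296125, Mul(-1, Mul(-240513, 149243))) = Add(-296125, Mul(-1, -35894881659)) = Add(-296125, 35894881659) = 35894585534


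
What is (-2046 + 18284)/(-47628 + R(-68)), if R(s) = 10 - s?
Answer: -8119/23775 ≈ -0.34149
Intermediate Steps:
(-2046 + 18284)/(-47628 + R(-68)) = (-2046 + 18284)/(-47628 + (10 - 1*(-68))) = 16238/(-47628 + (10 + 68)) = 16238/(-47628 + 78) = 16238/(-47550) = 16238*(-1/47550) = -8119/23775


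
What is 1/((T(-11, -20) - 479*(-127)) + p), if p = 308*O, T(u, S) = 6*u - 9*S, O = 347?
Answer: 1/167823 ≈ 5.9587e-6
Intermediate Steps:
T(u, S) = -9*S + 6*u
p = 106876 (p = 308*347 = 106876)
1/((T(-11, -20) - 479*(-127)) + p) = 1/(((-9*(-20) + 6*(-11)) - 479*(-127)) + 106876) = 1/(((180 - 66) + 60833) + 106876) = 1/((114 + 60833) + 106876) = 1/(60947 + 106876) = 1/167823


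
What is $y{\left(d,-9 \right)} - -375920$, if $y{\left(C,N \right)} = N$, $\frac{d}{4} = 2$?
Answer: $375911$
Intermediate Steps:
$d = 8$ ($d = 4 \cdot 2 = 8$)
$y{\left(d,-9 \right)} - -375920 = -9 - -375920 = -9 + 375920 = 375911$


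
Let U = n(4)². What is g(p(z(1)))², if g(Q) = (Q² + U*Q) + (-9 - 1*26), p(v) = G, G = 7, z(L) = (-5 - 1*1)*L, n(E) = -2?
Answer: 1764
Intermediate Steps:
z(L) = -6*L (z(L) = (-5 - 1)*L = -6*L)
p(v) = 7
U = 4 (U = (-2)² = 4)
g(Q) = -35 + Q² + 4*Q (g(Q) = (Q² + 4*Q) + (-9 - 1*26) = (Q² + 4*Q) + (-9 - 26) = (Q² + 4*Q) - 35 = -35 + Q² + 4*Q)
g(p(z(1)))² = (-35 + 7² + 4*7)² = (-35 + 49 + 28)² = 42² = 1764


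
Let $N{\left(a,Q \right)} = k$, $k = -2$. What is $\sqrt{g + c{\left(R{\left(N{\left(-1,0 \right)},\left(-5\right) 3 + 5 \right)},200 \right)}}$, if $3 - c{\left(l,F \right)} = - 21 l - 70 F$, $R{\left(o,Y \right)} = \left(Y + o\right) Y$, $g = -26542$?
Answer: $i \sqrt{10019} \approx 100.09 i$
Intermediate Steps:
$N{\left(a,Q \right)} = -2$
$R{\left(o,Y \right)} = Y \left(Y + o\right)$
$c{\left(l,F \right)} = 3 + 21 l + 70 F$ ($c{\left(l,F \right)} = 3 - \left(- 21 l - 70 F\right) = 3 - \left(- 70 F - 21 l\right) = 3 + \left(21 l + 70 F\right) = 3 + 21 l + 70 F$)
$\sqrt{g + c{\left(R{\left(N{\left(-1,0 \right)},\left(-5\right) 3 + 5 \right)},200 \right)}} = \sqrt{-26542 + \left(3 + 21 \left(\left(-5\right) 3 + 5\right) \left(\left(\left(-5\right) 3 + 5\right) - 2\right) + 70 \cdot 200\right)} = \sqrt{-26542 + \left(3 + 21 \left(-15 + 5\right) \left(\left(-15 + 5\right) - 2\right) + 14000\right)} = \sqrt{-26542 + \left(3 + 21 \left(- 10 \left(-10 - 2\right)\right) + 14000\right)} = \sqrt{-26542 + \left(3 + 21 \left(\left(-10\right) \left(-12\right)\right) + 14000\right)} = \sqrt{-26542 + \left(3 + 21 \cdot 120 + 14000\right)} = \sqrt{-26542 + \left(3 + 2520 + 14000\right)} = \sqrt{-26542 + 16523} = \sqrt{-10019} = i \sqrt{10019}$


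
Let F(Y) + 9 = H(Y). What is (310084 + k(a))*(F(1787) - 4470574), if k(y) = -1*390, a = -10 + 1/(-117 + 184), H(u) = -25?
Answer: -1384520473952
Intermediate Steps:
F(Y) = -34 (F(Y) = -9 - 25 = -34)
a = -669/67 (a = -10 + 1/67 = -669/67 ≈ -9.9851)
k(y) = -390
(310084 + k(a))*(F(1787) - 4470574) = (310084 - 390)*(-34 - 4470574) = 309694*(-4470608) = -1384520473952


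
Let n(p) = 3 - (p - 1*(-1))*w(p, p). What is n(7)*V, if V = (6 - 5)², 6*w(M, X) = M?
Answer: -19/3 ≈ -6.3333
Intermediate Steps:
w(M, X) = M/6
n(p) = 3 - p*(1 + p)/6 (n(p) = 3 - (p - 1*(-1))*p/6 = 3 - (p + 1)*p/6 = 3 - (1 + p)*p/6 = 3 - p*(1 + p)/6)
V = 1 (V = 1² = 1)
n(7)*V = (3 - ⅙*7 - ⅙*7²)*1 = (3 - 7/6 - ⅙*49)*1 = (3 - 7/6 - 49/6)*1 = -19/3*1 = -19/3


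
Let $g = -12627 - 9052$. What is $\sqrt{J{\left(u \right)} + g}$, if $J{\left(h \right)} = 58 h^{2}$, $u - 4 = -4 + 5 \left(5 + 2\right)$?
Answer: $\sqrt{49371} \approx 222.2$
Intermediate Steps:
$g = -21679$ ($g = -12627 - 9052 = -21679$)
$u = 35$ ($u = 4 - \left(4 - 5 \left(5 + 2\right)\right) = 4 + \left(-4 + 5 \cdot 7\right) = 4 + \left(-4 + 35\right) = 4 + 31 = 35$)
$\sqrt{J{\left(u \right)} + g} = \sqrt{58 \cdot 35^{2} - 21679} = \sqrt{58 \cdot 1225 - 21679} = \sqrt{71050 - 21679} = \sqrt{49371}$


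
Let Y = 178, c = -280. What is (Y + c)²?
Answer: 10404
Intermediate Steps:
(Y + c)² = (178 - 280)² = (-102)² = 10404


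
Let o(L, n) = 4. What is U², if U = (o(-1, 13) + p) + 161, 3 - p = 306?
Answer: 19044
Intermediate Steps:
p = -303 (p = 3 - 1*306 = 3 - 306 = -303)
U = -138 (U = (4 - 303) + 161 = -299 + 161 = -138)
U² = (-138)² = 19044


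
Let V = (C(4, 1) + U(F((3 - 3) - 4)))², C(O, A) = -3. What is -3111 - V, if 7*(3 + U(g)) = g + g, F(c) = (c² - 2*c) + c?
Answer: -152443/49 ≈ -3111.1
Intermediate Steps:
F(c) = c² - c
U(g) = -3 + 2*g/7 (U(g) = -3 + (g + g)/7 = -3 + (2*g)/7 = -3 + 2*g/7)
V = 4/49 (V = (-3 + (-3 + 2*(((3 - 3) - 4)*(-1 + ((3 - 3) - 4)))/7))² = (-3 + (-3 + 2*((0 - 4)*(-1 + (0 - 4)))/7))² = (-3 + (-3 + 2*(-4*(-1 - 4))/7))² = (-3 + (-3 + 2*(-4*(-5))/7))² = (-3 + (-3 + (2/7)*20))² = (-3 + (-3 + 40/7))² = (-3 + 19/7)² = (-2/7)² = 4/49 ≈ 0.081633)
-3111 - V = -3111 - 1*4/49 = -3111 - 4/49 = -152443/49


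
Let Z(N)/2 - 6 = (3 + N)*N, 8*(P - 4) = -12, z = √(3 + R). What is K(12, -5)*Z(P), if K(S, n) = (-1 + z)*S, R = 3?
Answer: -474 + 474*√6 ≈ 687.06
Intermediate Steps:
z = √6 (z = √(3 + 3) = √6 ≈ 2.4495)
P = 5/2 (P = 4 + (⅛)*(-12) = 4 - 3/2 = 5/2 ≈ 2.5000)
K(S, n) = S*(-1 + √6) (K(S, n) = (-1 + √6)*S = S*(-1 + √6))
Z(N) = 12 + 2*N*(3 + N) (Z(N) = 12 + 2*((3 + N)*N) = 12 + 2*(N*(3 + N)) = 12 + 2*N*(3 + N))
K(12, -5)*Z(P) = (12*(-1 + √6))*(12 + 2*(5/2)² + 6*(5/2)) = (-12 + 12*√6)*(12 + 2*(25/4) + 15) = (-12 + 12*√6)*(12 + 25/2 + 15) = (-12 + 12*√6)*(79/2) = -474 + 474*√6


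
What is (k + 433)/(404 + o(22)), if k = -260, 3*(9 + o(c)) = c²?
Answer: 519/1669 ≈ 0.31096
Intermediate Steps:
o(c) = -9 + c²/3
(k + 433)/(404 + o(22)) = (-260 + 433)/(404 + (-9 + (⅓)*22²)) = 173/(404 + (-9 + (⅓)*484)) = 173/(404 + (-9 + 484/3)) = 173/(404 + 457/3) = 173/(1669/3) = 173*(3/1669) = 519/1669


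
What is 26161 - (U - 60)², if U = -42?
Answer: 15757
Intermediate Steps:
26161 - (U - 60)² = 26161 - (-42 - 60)² = 26161 - 1*(-102)² = 26161 - 1*10404 = 26161 - 10404 = 15757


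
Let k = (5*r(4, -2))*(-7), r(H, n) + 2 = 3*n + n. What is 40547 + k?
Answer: 40897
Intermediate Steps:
r(H, n) = -2 + 4*n (r(H, n) = -2 + (3*n + n) = -2 + 4*n)
k = 350 (k = (5*(-2 + 4*(-2)))*(-7) = (5*(-2 - 8))*(-7) = (5*(-10))*(-7) = -50*(-7) = 350)
40547 + k = 40547 + 350 = 40897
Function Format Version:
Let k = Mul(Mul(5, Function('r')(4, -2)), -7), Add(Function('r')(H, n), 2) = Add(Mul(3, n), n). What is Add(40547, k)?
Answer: 40897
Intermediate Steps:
Function('r')(H, n) = Add(-2, Mul(4, n)) (Function('r')(H, n) = Add(-2, Add(Mul(3, n), n)) = Add(-2, Mul(4, n)))
k = 350 (k = Mul(Mul(5, Add(-2, Mul(4, -2))), -7) = Mul(Mul(5, Add(-2, -8)), -7) = Mul(Mul(5, -10), -7) = Mul(-50, -7) = 350)
Add(40547, k) = Add(40547, 350) = 40897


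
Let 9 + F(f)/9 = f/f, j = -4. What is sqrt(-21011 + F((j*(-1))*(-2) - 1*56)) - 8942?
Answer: -8942 + I*sqrt(21083) ≈ -8942.0 + 145.2*I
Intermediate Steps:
F(f) = -72 (F(f) = -81 + 9*(f/f) = -81 + 9*1 = -81 + 9 = -72)
sqrt(-21011 + F((j*(-1))*(-2) - 1*56)) - 8942 = sqrt(-21011 - 72) - 8942 = sqrt(-21083) - 8942 = I*sqrt(21083) - 8942 = -8942 + I*sqrt(21083)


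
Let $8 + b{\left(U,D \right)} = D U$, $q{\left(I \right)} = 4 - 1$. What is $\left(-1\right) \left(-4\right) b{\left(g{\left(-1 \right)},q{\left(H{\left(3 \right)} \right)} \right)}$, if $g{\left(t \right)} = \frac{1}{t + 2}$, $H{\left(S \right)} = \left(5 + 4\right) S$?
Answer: $-20$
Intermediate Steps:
$H{\left(S \right)} = 9 S$
$q{\left(I \right)} = 3$
$g{\left(t \right)} = \frac{1}{2 + t}$
$b{\left(U,D \right)} = -8 + D U$
$\left(-1\right) \left(-4\right) b{\left(g{\left(-1 \right)},q{\left(H{\left(3 \right)} \right)} \right)} = \left(-1\right) \left(-4\right) \left(-8 + \frac{3}{2 - 1}\right) = 4 \left(-8 + \frac{3}{1}\right) = 4 \left(-8 + 3 \cdot 1\right) = 4 \left(-8 + 3\right) = 4 \left(-5\right) = -20$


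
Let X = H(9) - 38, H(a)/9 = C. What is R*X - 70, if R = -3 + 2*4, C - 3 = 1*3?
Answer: 10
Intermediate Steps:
C = 6 (C = 3 + 1*3 = 3 + 3 = 6)
R = 5 (R = -3 + 8 = 5)
H(a) = 54 (H(a) = 9*6 = 54)
X = 16 (X = 54 - 38 = 16)
R*X - 70 = 5*16 - 70 = 80 - 70 = 10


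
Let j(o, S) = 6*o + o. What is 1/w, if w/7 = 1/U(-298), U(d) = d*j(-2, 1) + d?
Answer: 3874/7 ≈ 553.43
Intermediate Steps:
j(o, S) = 7*o
U(d) = -13*d (U(d) = d*(7*(-2)) + d = d*(-14) + d = -14*d + d = -13*d)
w = 7/3874 (w = 7/((-13*(-298))) = 7/3874 ≈ 0.0018069)
1/w = 1/(7/3874) = 3874/7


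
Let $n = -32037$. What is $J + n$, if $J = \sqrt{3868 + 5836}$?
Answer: $-32037 + 2 \sqrt{2426} \approx -31939.0$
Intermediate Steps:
$J = 2 \sqrt{2426}$ ($J = \sqrt{9704} = 2 \sqrt{2426} \approx 98.509$)
$J + n = 2 \sqrt{2426} - 32037 = -32037 + 2 \sqrt{2426}$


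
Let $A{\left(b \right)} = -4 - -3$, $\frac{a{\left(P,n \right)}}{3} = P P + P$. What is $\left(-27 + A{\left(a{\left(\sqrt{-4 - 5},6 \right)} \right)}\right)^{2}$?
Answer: $784$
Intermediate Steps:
$a{\left(P,n \right)} = 3 P + 3 P^{2}$ ($a{\left(P,n \right)} = 3 \left(P P + P\right) = 3 \left(P^{2} + P\right) = 3 \left(P + P^{2}\right) = 3 P + 3 P^{2}$)
$A{\left(b \right)} = -1$ ($A{\left(b \right)} = -4 + 3 = -1$)
$\left(-27 + A{\left(a{\left(\sqrt{-4 - 5},6 \right)} \right)}\right)^{2} = \left(-27 - 1\right)^{2} = \left(-28\right)^{2} = 784$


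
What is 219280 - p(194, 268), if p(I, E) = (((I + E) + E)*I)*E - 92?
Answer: -37734788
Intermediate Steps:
p(I, E) = -92 + E*I*(I + 2*E) (p(I, E) = (((E + I) + E)*I)*E - 92 = ((I + 2*E)*I)*E - 92 = (I*(I + 2*E))*E - 92 = E*I*(I + 2*E) - 92 = -92 + E*I*(I + 2*E))
219280 - p(194, 268) = 219280 - (-92 + 268*194² + 2*194*268²) = 219280 - (-92 + 268*37636 + 2*194*71824) = 219280 - (-92 + 10086448 + 27867712) = 219280 - 1*37954068 = 219280 - 37954068 = -37734788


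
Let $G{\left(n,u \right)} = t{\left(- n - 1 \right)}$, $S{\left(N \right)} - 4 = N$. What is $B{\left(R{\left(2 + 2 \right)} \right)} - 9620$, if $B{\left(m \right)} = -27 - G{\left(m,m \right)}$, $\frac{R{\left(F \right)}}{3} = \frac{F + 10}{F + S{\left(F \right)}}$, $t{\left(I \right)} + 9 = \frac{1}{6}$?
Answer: $- \frac{57829}{6} \approx -9638.2$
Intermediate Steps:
$t{\left(I \right)} = - \frac{53}{6}$ ($t{\left(I \right)} = -9 + \frac{1}{6} = - \frac{53}{6}$)
$S{\left(N \right)} = 4 + N$
$G{\left(n,u \right)} = - \frac{53}{6}$
$R{\left(F \right)} = \frac{3 \left(10 + F\right)}{4 + 2 F}$ ($R{\left(F \right)} = 3 \frac{F + 10}{F + \left(4 + F\right)} = 3 \frac{10 + F}{4 + 2 F} = \frac{3 \left(10 + F\right)}{4 + 2 F}$)
$B{\left(m \right)} = - \frac{109}{6}$ ($B{\left(m \right)} = -27 - - \frac{53}{6} = -27 + \frac{53}{6} = - \frac{109}{6}$)
$B{\left(R{\left(2 + 2 \right)} \right)} - 9620 = - \frac{109}{6} - 9620 = - \frac{57829}{6}$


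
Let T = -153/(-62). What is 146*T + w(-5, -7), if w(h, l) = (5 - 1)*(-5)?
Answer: 10549/31 ≈ 340.29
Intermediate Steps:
w(h, l) = -20 (w(h, l) = 4*(-5) = -20)
T = 153/62 (T = -153*(-1/62) = 153/62 ≈ 2.4677)
146*T + w(-5, -7) = 146*(153/62) - 20 = 11169/31 - 20 = 10549/31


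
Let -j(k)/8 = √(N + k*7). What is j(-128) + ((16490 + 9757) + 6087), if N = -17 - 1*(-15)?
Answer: 32334 - 8*I*√898 ≈ 32334.0 - 239.73*I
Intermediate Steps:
N = -2 (N = -17 + 15 = -2)
j(k) = -8*√(-2 + 7*k) (j(k) = -8*√(-2 + k*7) = -8*√(-2 + 7*k))
j(-128) + ((16490 + 9757) + 6087) = -8*√(-2 + 7*(-128)) + ((16490 + 9757) + 6087) = -8*√(-2 - 896) + (26247 + 6087) = -8*I*√898 + 32334 = 32334 - 8*I*√898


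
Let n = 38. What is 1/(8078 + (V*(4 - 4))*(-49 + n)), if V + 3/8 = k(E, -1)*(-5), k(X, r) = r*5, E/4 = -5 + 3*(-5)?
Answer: 1/8078 ≈ 0.00012379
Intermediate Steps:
E = -80 (E = 4*(-5 + 3*(-5)) = 4*(-5 - 15) = 4*(-20) = -80)
k(X, r) = 5*r
V = 197/8 (V = -3/8 + (5*(-1))*(-5) = -3/8 - 5*(-5) = -3/8 + 25 = 197/8 ≈ 24.625)
1/(8078 + (V*(4 - 4))*(-49 + n)) = 1/(8078 + (197*(4 - 4)/8)*(-49 + 38)) = 1/(8078 + ((197/8)*0)*(-11)) = 1/(8078 + 0*(-11)) = 1/(8078 + 0) = 1/8078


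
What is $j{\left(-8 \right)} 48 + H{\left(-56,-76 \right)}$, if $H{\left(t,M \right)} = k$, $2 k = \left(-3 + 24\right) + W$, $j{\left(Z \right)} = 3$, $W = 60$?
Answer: $\frac{369}{2} \approx 184.5$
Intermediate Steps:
$k = \frac{81}{2}$ ($k = \frac{\left(-3 + 24\right) + 60}{2} = \frac{21 + 60}{2} = \frac{1}{2} \cdot 81 = \frac{81}{2} \approx 40.5$)
$H{\left(t,M \right)} = \frac{81}{2}$
$j{\left(-8 \right)} 48 + H{\left(-56,-76 \right)} = 3 \cdot 48 + \frac{81}{2} = 144 + \frac{81}{2} = \frac{369}{2}$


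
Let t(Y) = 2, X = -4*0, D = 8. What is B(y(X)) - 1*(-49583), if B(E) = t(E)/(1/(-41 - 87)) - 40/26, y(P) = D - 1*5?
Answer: 641231/13 ≈ 49325.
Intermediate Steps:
X = 0
y(P) = 3 (y(P) = 8 - 1*5 = 8 - 5 = 3)
B(E) = -3348/13 (B(E) = 2/(1/(-41 - 87)) - 40/26 = 2/(1/(-128)) - 40*1/26 = 2/(-1/128) - 20/13 = 2*(-128) - 20/13 = -256 - 20/13 = -3348/13)
B(y(X)) - 1*(-49583) = -3348/13 - 1*(-49583) = -3348/13 + 49583 = 641231/13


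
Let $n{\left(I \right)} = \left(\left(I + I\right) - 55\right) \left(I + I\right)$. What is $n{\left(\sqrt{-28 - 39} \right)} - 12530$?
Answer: $-12798 - 110 i \sqrt{67} \approx -12798.0 - 900.39 i$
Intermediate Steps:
$n{\left(I \right)} = 2 I \left(-55 + 2 I\right)$ ($n{\left(I \right)} = \left(2 I - 55\right) 2 I = \left(-55 + 2 I\right) 2 I = 2 I \left(-55 + 2 I\right)$)
$n{\left(\sqrt{-28 - 39} \right)} - 12530 = 2 \sqrt{-28 - 39} \left(-55 + 2 \sqrt{-28 - 39}\right) - 12530 = 2 \sqrt{-67} \left(-55 + 2 \sqrt{-67}\right) - 12530 = 2 i \sqrt{67} \left(-55 + 2 i \sqrt{67}\right) - 12530 = -12530 + 2 i \sqrt{67} \left(-55 + 2 i \sqrt{67}\right)$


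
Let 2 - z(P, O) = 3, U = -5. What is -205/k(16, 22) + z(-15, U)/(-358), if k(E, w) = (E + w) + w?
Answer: -7333/2148 ≈ -3.4139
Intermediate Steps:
k(E, w) = E + 2*w
z(P, O) = -1 (z(P, O) = 2 - 1*3 = 2 - 3 = -1)
-205/k(16, 22) + z(-15, U)/(-358) = -205/(16 + 2*22) - 1/(-358) = -205/(16 + 44) - 1*(-1/358) = -205/60 + 1/358 = -205*1/60 + 1/358 = -41/12 + 1/358 = -7333/2148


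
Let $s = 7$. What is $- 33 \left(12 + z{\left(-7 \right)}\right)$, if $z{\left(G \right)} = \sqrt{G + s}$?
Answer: $-396$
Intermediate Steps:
$z{\left(G \right)} = \sqrt{7 + G}$ ($z{\left(G \right)} = \sqrt{G + 7} = \sqrt{7 + G}$)
$- 33 \left(12 + z{\left(-7 \right)}\right) = - 33 \left(12 + \sqrt{7 - 7}\right) = - 33 \left(12 + \sqrt{0}\right) = - 33 \left(12 + 0\right) = \left(-33\right) 12 = -396$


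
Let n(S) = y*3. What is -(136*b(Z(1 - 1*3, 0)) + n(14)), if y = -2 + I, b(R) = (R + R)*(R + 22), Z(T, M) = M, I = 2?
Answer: 0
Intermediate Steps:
b(R) = 2*R*(22 + R) (b(R) = (2*R)*(22 + R) = 2*R*(22 + R))
y = 0 (y = -2 + 2 = 0)
n(S) = 0 (n(S) = 0*3 = 0)
-(136*b(Z(1 - 1*3, 0)) + n(14)) = -(136*(2*0*(22 + 0)) + 0) = -(136*(2*0*22) + 0) = -(136*0 + 0) = -(0 + 0) = -1*0 = 0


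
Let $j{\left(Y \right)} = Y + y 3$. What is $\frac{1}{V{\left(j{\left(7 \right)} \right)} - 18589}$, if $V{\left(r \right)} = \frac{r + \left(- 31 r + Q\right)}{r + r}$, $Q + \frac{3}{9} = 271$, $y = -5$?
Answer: $- \frac{12}{223451} \approx -5.3703 \cdot 10^{-5}$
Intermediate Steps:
$Q = \frac{812}{3}$ ($Q = - \frac{1}{3} + 271 = \frac{812}{3} \approx 270.67$)
$j{\left(Y \right)} = -15 + Y$ ($j{\left(Y \right)} = Y - 15 = -15 + Y$)
$V{\left(r \right)} = \frac{\frac{812}{3} - 30 r}{2 r}$ ($V{\left(r \right)} = \frac{r - \left(- \frac{812}{3} + 31 r\right)}{r + r} = \frac{r - \left(- \frac{812}{3} + 31 r\right)}{2 r} = \left(\frac{812}{3} - 30 r\right) \frac{1}{2 r} = \frac{\frac{812}{3} - 30 r}{2 r}$)
$\frac{1}{V{\left(j{\left(7 \right)} \right)} - 18589} = \frac{1}{\left(-15 + \frac{406}{3 \left(-15 + 7\right)}\right) - 18589} = \frac{1}{\left(-15 + \frac{406}{3 \left(-8\right)}\right) - 18589} = \frac{1}{\left(-15 + \frac{406}{3} \left(- \frac{1}{8}\right)\right) - 18589} = \frac{1}{\left(-15 - \frac{203}{12}\right) - 18589} = \frac{1}{- \frac{383}{12} - 18589} = \frac{1}{- \frac{223451}{12}} = - \frac{12}{223451}$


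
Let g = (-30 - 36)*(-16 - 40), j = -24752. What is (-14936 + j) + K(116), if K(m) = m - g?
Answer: -43268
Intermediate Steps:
g = 3696 (g = -66*(-56) = 3696)
K(m) = -3696 + m (K(m) = m - 1*3696 = m - 3696 = -3696 + m)
(-14936 + j) + K(116) = (-14936 - 24752) + (-3696 + 116) = -39688 - 3580 = -43268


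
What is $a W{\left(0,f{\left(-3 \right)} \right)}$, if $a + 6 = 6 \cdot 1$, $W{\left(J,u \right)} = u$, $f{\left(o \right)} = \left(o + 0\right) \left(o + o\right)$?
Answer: $0$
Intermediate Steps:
$f{\left(o \right)} = 2 o^{2}$ ($f{\left(o \right)} = o 2 o = 2 o^{2}$)
$a = 0$ ($a = -6 + 6 \cdot 1 = -6 + 6 = 0$)
$a W{\left(0,f{\left(-3 \right)} \right)} = 0 \cdot 2 \left(-3\right)^{2} = 0 \cdot 2 \cdot 9 = 0 \cdot 18 = 0$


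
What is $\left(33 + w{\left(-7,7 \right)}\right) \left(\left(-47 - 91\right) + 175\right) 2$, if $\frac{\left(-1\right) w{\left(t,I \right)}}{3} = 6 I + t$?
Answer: $-5328$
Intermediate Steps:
$w{\left(t,I \right)} = - 18 I - 3 t$ ($w{\left(t,I \right)} = - 3 \left(6 I + t\right) = - 3 \left(t + 6 I\right) = - 18 I - 3 t$)
$\left(33 + w{\left(-7,7 \right)}\right) \left(\left(-47 - 91\right) + 175\right) 2 = \left(33 - 105\right) \left(\left(-47 - 91\right) + 175\right) 2 = \left(33 + \left(-126 + 21\right)\right) \left(-138 + 175\right) 2 = \left(33 - 105\right) 37 \cdot 2 = \left(-72\right) 37 \cdot 2 = \left(-2664\right) 2 = -5328$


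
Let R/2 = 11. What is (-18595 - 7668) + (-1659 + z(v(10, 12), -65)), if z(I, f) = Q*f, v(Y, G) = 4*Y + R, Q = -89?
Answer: -22137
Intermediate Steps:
R = 22 (R = 2*11 = 22)
v(Y, G) = 22 + 4*Y (v(Y, G) = 4*Y + 22 = 22 + 4*Y)
z(I, f) = -89*f
(-18595 - 7668) + (-1659 + z(v(10, 12), -65)) = (-18595 - 7668) + (-1659 - 89*(-65)) = -26263 + (-1659 + 5785) = -26263 + 4126 = -22137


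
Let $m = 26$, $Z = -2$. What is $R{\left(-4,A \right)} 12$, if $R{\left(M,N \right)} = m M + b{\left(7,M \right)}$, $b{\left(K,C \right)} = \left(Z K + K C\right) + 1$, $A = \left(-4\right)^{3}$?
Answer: $-1740$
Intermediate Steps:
$A = -64$
$b{\left(K,C \right)} = 1 - 2 K + C K$ ($b{\left(K,C \right)} = \left(- 2 K + K C\right) + 1 = \left(- 2 K + C K\right) + 1 = 1 - 2 K + C K$)
$R{\left(M,N \right)} = -13 + 33 M$ ($R{\left(M,N \right)} = 26 M + \left(1 - 14 + M 7\right) = 26 M + \left(1 - 14 + 7 M\right) = 26 M + \left(-13 + 7 M\right) = -13 + 33 M$)
$R{\left(-4,A \right)} 12 = \left(-13 + 33 \left(-4\right)\right) 12 = \left(-13 - 132\right) 12 = \left(-145\right) 12 = -1740$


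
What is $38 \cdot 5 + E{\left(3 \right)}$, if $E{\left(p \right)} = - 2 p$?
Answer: $184$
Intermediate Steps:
$38 \cdot 5 + E{\left(3 \right)} = 38 \cdot 5 - 6 = 190 - 6 = 184$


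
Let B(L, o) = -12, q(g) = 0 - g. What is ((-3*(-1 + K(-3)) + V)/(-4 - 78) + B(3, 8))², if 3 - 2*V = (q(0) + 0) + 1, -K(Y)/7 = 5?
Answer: 1194649/6724 ≈ 177.67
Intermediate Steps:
K(Y) = -35 (K(Y) = -7*5 = -35)
q(g) = -g
V = 1 (V = 3/2 - ((-1*0 + 0) + 1)/2 = 3/2 - ((0 + 0) + 1)/2 = 3/2 - (0 + 1)/2 = 3/2 - ½*1 = 3/2 - ½ = 1)
((-3*(-1 + K(-3)) + V)/(-4 - 78) + B(3, 8))² = ((-3*(-1 - 35) + 1)/(-4 - 78) - 12)² = ((-3*(-36) + 1)/(-82) - 12)² = ((108 + 1)*(-1/82) - 12)² = (109*(-1/82) - 12)² = (-109/82 - 12)² = (-1093/82)² = 1194649/6724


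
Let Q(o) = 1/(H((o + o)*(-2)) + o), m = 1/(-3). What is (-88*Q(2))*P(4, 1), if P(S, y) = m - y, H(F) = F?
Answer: -176/9 ≈ -19.556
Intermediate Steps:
m = -1/3 ≈ -0.33333
Q(o) = -1/(3*o) (Q(o) = 1/((o + o)*(-2) + o) = 1/((2*o)*(-2) + o) = 1/(-4*o + o) = 1/(-3*o) = -1/(3*o))
P(S, y) = -1/3 - y
(-88*Q(2))*P(4, 1) = (-(-88)/(3*2))*(-1/3 - 1*1) = (-(-88)/(3*2))*(-1/3 - 1) = -88*(-1/6)*(-4/3) = (44/3)*(-4/3) = -176/9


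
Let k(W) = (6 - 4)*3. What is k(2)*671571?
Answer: 4029426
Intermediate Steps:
k(W) = 6 (k(W) = 2*3 = 6)
k(2)*671571 = 6*671571 = 4029426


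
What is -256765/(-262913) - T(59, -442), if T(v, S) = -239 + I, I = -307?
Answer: 143807263/262913 ≈ 546.98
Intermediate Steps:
T(v, S) = -546 (T(v, S) = -239 - 307 = -546)
-256765/(-262913) - T(59, -442) = -256765/(-262913) - 1*(-546) = -256765*(-1/262913) + 546 = 256765/262913 + 546 = 143807263/262913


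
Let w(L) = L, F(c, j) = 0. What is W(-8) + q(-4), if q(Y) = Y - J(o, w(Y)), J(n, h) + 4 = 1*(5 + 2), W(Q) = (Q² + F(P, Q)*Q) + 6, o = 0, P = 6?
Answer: 63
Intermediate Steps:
W(Q) = 6 + Q² (W(Q) = (Q² + 0*Q) + 6 = (Q² + 0) + 6 = Q² + 6 = 6 + Q²)
J(n, h) = 3 (J(n, h) = -4 + 1*(5 + 2) = -4 + 1*7 = -4 + 7 = 3)
q(Y) = -3 + Y (q(Y) = Y - 1*3 = Y - 3 = -3 + Y)
W(-8) + q(-4) = (6 + (-8)²) + (-3 - 4) = (6 + 64) - 7 = 70 - 7 = 63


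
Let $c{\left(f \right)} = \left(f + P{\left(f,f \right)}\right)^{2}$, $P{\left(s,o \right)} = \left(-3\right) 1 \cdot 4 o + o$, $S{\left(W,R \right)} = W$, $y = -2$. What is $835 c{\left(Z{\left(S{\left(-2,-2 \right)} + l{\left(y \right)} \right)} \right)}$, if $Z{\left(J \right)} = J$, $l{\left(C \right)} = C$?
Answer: $1336000$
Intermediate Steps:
$P{\left(s,o \right)} = - 11 o$ ($P{\left(s,o \right)} = \left(-3\right) 4 o + o = - 12 o + o = - 11 o$)
$c{\left(f \right)} = 100 f^{2}$ ($c{\left(f \right)} = \left(f - 11 f\right)^{2} = \left(- 10 f\right)^{2} = 100 f^{2}$)
$835 c{\left(Z{\left(S{\left(-2,-2 \right)} + l{\left(y \right)} \right)} \right)} = 835 \cdot 100 \left(-2 - 2\right)^{2} = 835 \cdot 100 \left(-4\right)^{2} = 835 \cdot 100 \cdot 16 = 835 \cdot 1600 = 1336000$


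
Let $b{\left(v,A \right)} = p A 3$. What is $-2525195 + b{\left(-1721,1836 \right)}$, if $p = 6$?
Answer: $-2492147$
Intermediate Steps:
$b{\left(v,A \right)} = 18 A$ ($b{\left(v,A \right)} = 6 A 3 = 18 A$)
$-2525195 + b{\left(-1721,1836 \right)} = -2525195 + 18 \cdot 1836 = -2525195 + 33048 = -2492147$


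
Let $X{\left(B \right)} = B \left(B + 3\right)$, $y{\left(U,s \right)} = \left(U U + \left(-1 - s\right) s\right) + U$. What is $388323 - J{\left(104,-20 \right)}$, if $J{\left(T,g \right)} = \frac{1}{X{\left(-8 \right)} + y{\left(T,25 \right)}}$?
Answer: $\frac{4003610129}{10310} \approx 3.8832 \cdot 10^{5}$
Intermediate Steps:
$y{\left(U,s \right)} = U + U^{2} + s \left(-1 - s\right)$ ($y{\left(U,s \right)} = \left(U^{2} + s \left(-1 - s\right)\right) + U = U + U^{2} + s \left(-1 - s\right)$)
$X{\left(B \right)} = B \left(3 + B\right)$
$J{\left(T,g \right)} = \frac{1}{-610 + T + T^{2}}$ ($J{\left(T,g \right)} = \frac{1}{- 8 \left(3 - 8\right) + \left(T + T^{2} - 25 - 25^{2}\right)} = \frac{1}{\left(-8\right) \left(-5\right) + \left(T + T^{2} - 25 - 625\right)} = \frac{1}{40 + \left(T + T^{2} - 25 - 625\right)} = \frac{1}{40 + \left(-650 + T + T^{2}\right)} = \frac{1}{-610 + T + T^{2}}$)
$388323 - J{\left(104,-20 \right)} = 388323 - \frac{1}{-610 + 104 + 104^{2}} = 388323 - \frac{1}{-610 + 104 + 10816} = 388323 - \frac{1}{10310} = \frac{4003610129}{10310}$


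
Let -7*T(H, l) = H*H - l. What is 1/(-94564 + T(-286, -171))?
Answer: -7/743915 ≈ -9.4097e-6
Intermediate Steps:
T(H, l) = -H**2/7 + l/7 (T(H, l) = -(H*H - l)/7 = -(H**2 - l)/7 = -H**2/7 + l/7)
1/(-94564 + T(-286, -171)) = 1/(-94564 + (-1/7*(-286)**2 + (1/7)*(-171))) = 1/(-94564 + (-1/7*81796 - 171/7)) = 1/(-94564 + (-81796/7 - 171/7)) = 1/(-94564 - 81967/7) = 1/(-743915/7) = -7/743915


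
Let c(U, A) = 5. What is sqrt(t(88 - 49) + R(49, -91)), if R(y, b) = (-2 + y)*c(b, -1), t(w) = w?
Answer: sqrt(274) ≈ 16.553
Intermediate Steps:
R(y, b) = -10 + 5*y (R(y, b) = (-2 + y)*5 = -10 + 5*y)
sqrt(t(88 - 49) + R(49, -91)) = sqrt((88 - 49) + (-10 + 5*49)) = sqrt(39 + (-10 + 245)) = sqrt(39 + 235) = sqrt(274)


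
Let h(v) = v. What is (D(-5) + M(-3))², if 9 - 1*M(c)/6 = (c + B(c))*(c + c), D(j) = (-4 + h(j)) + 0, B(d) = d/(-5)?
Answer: 42849/25 ≈ 1714.0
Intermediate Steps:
B(d) = -d/5 (B(d) = d*(-⅕) = -d/5)
D(j) = -4 + j (D(j) = (-4 + j) + 0 = -4 + j)
M(c) = 54 - 48*c²/5 (M(c) = 54 - 6*(c - c/5)*(c + c) = 54 - 6*4*c/5*2*c = 54 - 48*c²/5)
(D(-5) + M(-3))² = ((-4 - 5) + (54 - 48/5*(-3)²))² = (-9 + (54 - 48/5*9))² = (-9 + (54 - 432/5))² = (-9 - 162/5)² = (-207/5)² = 42849/25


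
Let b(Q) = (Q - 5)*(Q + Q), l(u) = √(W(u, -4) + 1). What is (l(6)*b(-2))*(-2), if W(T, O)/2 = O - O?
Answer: -56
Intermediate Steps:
W(T, O) = 0 (W(T, O) = 2*(O - O) = 2*0 = 0)
l(u) = 1 (l(u) = √(0 + 1) = √1 = 1)
b(Q) = 2*Q*(-5 + Q) (b(Q) = (-5 + Q)*(2*Q) = 2*Q*(-5 + Q))
(l(6)*b(-2))*(-2) = (1*(2*(-2)*(-5 - 2)))*(-2) = (1*(2*(-2)*(-7)))*(-2) = (1*28)*(-2) = 28*(-2) = -56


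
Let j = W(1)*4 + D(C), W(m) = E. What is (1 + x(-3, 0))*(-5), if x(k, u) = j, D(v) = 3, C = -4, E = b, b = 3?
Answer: -80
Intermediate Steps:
E = 3
W(m) = 3
j = 15 (j = 3*4 + 3 = 12 + 3 = 15)
x(k, u) = 15
(1 + x(-3, 0))*(-5) = (1 + 15)*(-5) = 16*(-5) = -80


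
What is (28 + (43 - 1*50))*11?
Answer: 231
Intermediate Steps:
(28 + (43 - 1*50))*11 = (28 + (43 - 50))*11 = (28 - 7)*11 = 21*11 = 231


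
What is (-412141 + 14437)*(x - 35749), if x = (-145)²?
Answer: 5855793696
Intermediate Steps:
x = 21025
(-412141 + 14437)*(x - 35749) = (-412141 + 14437)*(21025 - 35749) = -397704*(-14724) = 5855793696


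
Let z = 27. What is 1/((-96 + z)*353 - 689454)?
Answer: -1/713811 ≈ -1.4009e-6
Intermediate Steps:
1/((-96 + z)*353 - 689454) = 1/((-96 + 27)*353 - 689454) = 1/(-69*353 - 689454) = 1/(-24357 - 689454) = 1/(-713811) = -1/713811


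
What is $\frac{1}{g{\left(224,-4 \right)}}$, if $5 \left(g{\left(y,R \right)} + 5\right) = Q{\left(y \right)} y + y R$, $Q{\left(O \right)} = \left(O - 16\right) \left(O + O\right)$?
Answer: $\frac{1}{4174459} \approx 2.3955 \cdot 10^{-7}$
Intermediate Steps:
$Q{\left(O \right)} = 2 O \left(-16 + O\right)$ ($Q{\left(O \right)} = \left(-16 + O\right) 2 O = 2 O \left(-16 + O\right)$)
$g{\left(y,R \right)} = -5 + \frac{R y}{5} + \frac{2 y^{2} \left(-16 + y\right)}{5}$ ($g{\left(y,R \right)} = -5 + \frac{2 y \left(-16 + y\right) y + y R}{5} = -5 + \frac{2 y^{2} \left(-16 + y\right) + R y}{5} = -5 + \frac{R y + 2 y^{2} \left(-16 + y\right)}{5} = -5 + \left(\frac{R y}{5} + \frac{2 y^{2} \left(-16 + y\right)}{5}\right) = -5 + \frac{R y}{5} + \frac{2 y^{2} \left(-16 + y\right)}{5}$)
$\frac{1}{g{\left(224,-4 \right)}} = \frac{1}{-5 + \frac{1}{5} \left(-4\right) 224 + \frac{2 \cdot 224^{2} \left(-16 + 224\right)}{5}} = \frac{1}{-5 - \frac{896}{5} + \frac{2}{5} \cdot 50176 \cdot 208} = \frac{1}{-5 - \frac{896}{5} + \frac{20873216}{5}} = \frac{1}{4174459}$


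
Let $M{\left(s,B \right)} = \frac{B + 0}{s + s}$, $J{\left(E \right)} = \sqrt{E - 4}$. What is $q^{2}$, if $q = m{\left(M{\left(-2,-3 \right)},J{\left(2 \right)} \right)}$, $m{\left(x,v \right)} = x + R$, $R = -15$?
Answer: $\frac{3249}{16} \approx 203.06$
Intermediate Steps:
$J{\left(E \right)} = \sqrt{-4 + E}$
$M{\left(s,B \right)} = \frac{B}{2 s}$
$m{\left(x,v \right)} = -15 + x$ ($m{\left(x,v \right)} = x - 15 = -15 + x$)
$q = - \frac{57}{4}$ ($q = -15 + \frac{1}{2} \left(-3\right) \frac{1}{-2} = -15 + \frac{1}{2} \left(-3\right) \left(- \frac{1}{2}\right) = -15 + \frac{3}{4} = - \frac{57}{4} \approx -14.25$)
$q^{2} = \left(- \frac{57}{4}\right)^{2} = \frac{3249}{16}$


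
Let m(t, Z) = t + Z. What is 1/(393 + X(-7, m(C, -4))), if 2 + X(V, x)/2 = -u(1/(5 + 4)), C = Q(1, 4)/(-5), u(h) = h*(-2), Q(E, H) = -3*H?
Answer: 9/3505 ≈ 0.0025678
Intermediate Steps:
u(h) = -2*h
C = 12/5 (C = -3*4/(-5) = -12*(-1/5) = 12/5 ≈ 2.4000)
m(t, Z) = Z + t
X(V, x) = -32/9 (X(V, x) = -4 + 2*(-(-2)/(5 + 4)) = -4 + 2*(-(-2)/9) = -4 + 2*(-1*(-2/9)) = -4 + 2*(2/9) = -4 + 4/9 = -32/9)
1/(393 + X(-7, m(C, -4))) = 1/(393 - 32/9) = 1/(3505/9) = 9/3505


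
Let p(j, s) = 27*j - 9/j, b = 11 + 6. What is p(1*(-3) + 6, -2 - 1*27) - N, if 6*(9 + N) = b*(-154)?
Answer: 1570/3 ≈ 523.33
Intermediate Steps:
b = 17
p(j, s) = -9/j + 27*j
N = -1336/3 (N = -9 + (17*(-154))/6 = -9 + (⅙)*(-2618) = -9 - 1309/3 = -1336/3 ≈ -445.33)
p(1*(-3) + 6, -2 - 1*27) - N = (-9/(1*(-3) + 6) + 27*(1*(-3) + 6)) - 1*(-1336/3) = (-9/(-3 + 6) + 27*(-3 + 6)) + 1336/3 = (-9/3 + 27*3) + 1336/3 = (-9*⅓ + 81) + 1336/3 = (-3 + 81) + 1336/3 = 78 + 1336/3 = 1570/3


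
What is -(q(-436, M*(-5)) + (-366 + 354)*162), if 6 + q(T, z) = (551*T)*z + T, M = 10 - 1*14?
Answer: 4807106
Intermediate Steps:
M = -4 (M = 10 - 14 = -4)
q(T, z) = -6 + T + 551*T*z (q(T, z) = -6 + ((551*T)*z + T) = -6 + (551*T*z + T) = -6 + (T + 551*T*z) = -6 + T + 551*T*z)
-(q(-436, M*(-5)) + (-366 + 354)*162) = -((-6 - 436 + 551*(-436)*(-4*(-5))) + (-366 + 354)*162) = -((-6 - 436 + 551*(-436)*20) - 12*162) = -((-6 - 436 - 4804720) - 1944) = -(-4805162 - 1944) = -1*(-4807106) = 4807106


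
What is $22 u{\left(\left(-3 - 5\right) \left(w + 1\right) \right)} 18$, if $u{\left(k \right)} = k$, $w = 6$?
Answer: $-22176$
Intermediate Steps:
$22 u{\left(\left(-3 - 5\right) \left(w + 1\right) \right)} 18 = 22 \left(-3 - 5\right) \left(6 + 1\right) 18 = 22 \left(\left(-8\right) 7\right) 18 = 22 \left(-56\right) 18 = \left(-1232\right) 18 = -22176$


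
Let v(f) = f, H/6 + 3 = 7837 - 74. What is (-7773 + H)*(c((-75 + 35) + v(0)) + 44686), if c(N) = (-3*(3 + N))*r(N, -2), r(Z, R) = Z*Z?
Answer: 8621807082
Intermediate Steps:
H = 46560 (H = -18 + 6*(7837 - 74) = -18 + 6*7763 = -18 + 46578 = 46560)
r(Z, R) = Z²
c(N) = N²*(-9 - 3*N) (c(N) = (-3*(3 + N))*N² = (-9 - 3*N)*N² = N²*(-9 - 3*N))
(-7773 + H)*(c((-75 + 35) + v(0)) + 44686) = (-7773 + 46560)*(3*((-75 + 35) + 0)²*(-3 - ((-75 + 35) + 0)) + 44686) = 38787*(3*(-40 + 0)²*(-3 - (-40 + 0)) + 44686) = 38787*(3*(-40)²*(-3 - 1*(-40)) + 44686) = 38787*(3*1600*(-3 + 40) + 44686) = 38787*(3*1600*37 + 44686) = 38787*(177600 + 44686) = 38787*222286 = 8621807082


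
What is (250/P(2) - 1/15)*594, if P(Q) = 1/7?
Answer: 5197302/5 ≈ 1.0395e+6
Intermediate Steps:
P(Q) = ⅐
(250/P(2) - 1/15)*594 = (250/(⅐) - 1/15)*594 = (250*7 - 1*1/15)*594 = (1750 - 1/15)*594 = (26249/15)*594 = 5197302/5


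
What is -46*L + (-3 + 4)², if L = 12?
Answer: -551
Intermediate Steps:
-46*L + (-3 + 4)² = -46*12 + (-3 + 4)² = -552 + 1² = -552 + 1 = -551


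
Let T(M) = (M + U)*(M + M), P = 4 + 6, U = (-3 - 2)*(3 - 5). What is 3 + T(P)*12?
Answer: 4803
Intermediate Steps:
U = 10 (U = -5*(-2) = 10)
P = 10
T(M) = 2*M*(10 + M) (T(M) = (M + 10)*(M + M) = (10 + M)*(2*M) = 2*M*(10 + M))
3 + T(P)*12 = 3 + (2*10*(10 + 10))*12 = 3 + (2*10*20)*12 = 3 + 400*12 = 3 + 4800 = 4803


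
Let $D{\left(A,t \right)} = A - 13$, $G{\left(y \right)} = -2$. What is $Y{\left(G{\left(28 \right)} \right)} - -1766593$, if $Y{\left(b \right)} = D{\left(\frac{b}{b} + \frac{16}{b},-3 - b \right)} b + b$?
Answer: $1766631$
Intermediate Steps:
$D{\left(A,t \right)} = -13 + A$
$Y{\left(b \right)} = b + b \left(-12 + \frac{16}{b}\right)$ ($Y{\left(b \right)} = \left(-13 + \left(\frac{b}{b} + \frac{16}{b}\right)\right) b + b = \left(-13 + \left(1 + \frac{16}{b}\right)\right) b + b = \left(-12 + \frac{16}{b}\right) b + b = b \left(-12 + \frac{16}{b}\right) + b = b + b \left(-12 + \frac{16}{b}\right)$)
$Y{\left(G{\left(28 \right)} \right)} - -1766593 = \left(16 - -22\right) - -1766593 = \left(16 + 22\right) + 1766593 = 38 + 1766593 = 1766631$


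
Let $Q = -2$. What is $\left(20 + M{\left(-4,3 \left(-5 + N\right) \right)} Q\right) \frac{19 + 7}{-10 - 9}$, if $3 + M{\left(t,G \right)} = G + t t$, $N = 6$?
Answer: $\frac{312}{19} \approx 16.421$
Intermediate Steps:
$M{\left(t,G \right)} = -3 + G + t^{2}$ ($M{\left(t,G \right)} = -3 + \left(G + t t\right) = -3 + \left(G + t^{2}\right) = -3 + G + t^{2}$)
$\left(20 + M{\left(-4,3 \left(-5 + N\right) \right)} Q\right) \frac{19 + 7}{-10 - 9} = \left(20 + \left(-3 + 3 \left(-5 + 6\right) + \left(-4\right)^{2}\right) \left(-2\right)\right) \frac{19 + 7}{-10 - 9} = \left(20 + \left(-3 + 3 \cdot 1 + 16\right) \left(-2\right)\right) \frac{26}{-10 - 9} = \left(20 + \left(-3 + 3 + 16\right) \left(-2\right)\right) \frac{26}{-19} = \left(20 + 16 \left(-2\right)\right) 26 \left(- \frac{1}{19}\right) = \left(20 - 32\right) \left(- \frac{26}{19}\right) = \left(-12\right) \left(- \frac{26}{19}\right) = \frac{312}{19}$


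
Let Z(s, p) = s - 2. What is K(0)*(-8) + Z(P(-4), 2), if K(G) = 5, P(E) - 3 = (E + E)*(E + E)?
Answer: 25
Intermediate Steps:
P(E) = 3 + 4*E² (P(E) = 3 + (E + E)*(E + E) = 3 + (2*E)*(2*E) = 3 + 4*E²)
Z(s, p) = -2 + s
K(0)*(-8) + Z(P(-4), 2) = 5*(-8) + (-2 + (3 + 4*(-4)²)) = -40 + (-2 + (3 + 4*16)) = -40 + (-2 + (3 + 64)) = -40 + (-2 + 67) = -40 + 65 = 25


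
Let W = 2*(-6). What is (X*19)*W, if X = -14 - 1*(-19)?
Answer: -1140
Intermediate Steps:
W = -12
X = 5 (X = -14 + 19 = 5)
(X*19)*W = (5*19)*(-12) = 95*(-12) = -1140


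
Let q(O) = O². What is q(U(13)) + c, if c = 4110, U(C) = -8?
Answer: 4174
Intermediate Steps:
q(U(13)) + c = (-8)² + 4110 = 64 + 4110 = 4174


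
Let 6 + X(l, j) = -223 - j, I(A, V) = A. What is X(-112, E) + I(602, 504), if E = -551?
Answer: 924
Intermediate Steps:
X(l, j) = -229 - j (X(l, j) = -6 + (-223 - j) = -229 - j)
X(-112, E) + I(602, 504) = (-229 - 1*(-551)) + 602 = (-229 + 551) + 602 = 322 + 602 = 924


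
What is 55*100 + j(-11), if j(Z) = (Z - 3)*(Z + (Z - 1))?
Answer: 5822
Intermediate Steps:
j(Z) = (-1 + 2*Z)*(-3 + Z) (j(Z) = (-3 + Z)*(Z + (-1 + Z)) = (-3 + Z)*(-1 + 2*Z) = (-1 + 2*Z)*(-3 + Z))
55*100 + j(-11) = 55*100 + (3 - 7*(-11) + 2*(-11)²) = 5500 + (3 + 77 + 2*121) = 5500 + (3 + 77 + 242) = 5500 + 322 = 5822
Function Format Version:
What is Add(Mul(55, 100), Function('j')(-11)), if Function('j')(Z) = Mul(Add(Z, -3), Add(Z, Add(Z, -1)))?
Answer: 5822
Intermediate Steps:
Function('j')(Z) = Mul(Add(-1, Mul(2, Z)), Add(-3, Z)) (Function('j')(Z) = Mul(Add(-3, Z), Add(Z, Add(-1, Z))) = Mul(Add(-3, Z), Add(-1, Mul(2, Z))) = Mul(Add(-1, Mul(2, Z)), Add(-3, Z)))
Add(Mul(55, 100), Function('j')(-11)) = Add(Mul(55, 100), Add(3, Mul(-7, -11), Mul(2, Pow(-11, 2)))) = Add(5500, Add(3, 77, Mul(2, 121))) = Add(5500, Add(3, 77, 242)) = Add(5500, 322) = 5822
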